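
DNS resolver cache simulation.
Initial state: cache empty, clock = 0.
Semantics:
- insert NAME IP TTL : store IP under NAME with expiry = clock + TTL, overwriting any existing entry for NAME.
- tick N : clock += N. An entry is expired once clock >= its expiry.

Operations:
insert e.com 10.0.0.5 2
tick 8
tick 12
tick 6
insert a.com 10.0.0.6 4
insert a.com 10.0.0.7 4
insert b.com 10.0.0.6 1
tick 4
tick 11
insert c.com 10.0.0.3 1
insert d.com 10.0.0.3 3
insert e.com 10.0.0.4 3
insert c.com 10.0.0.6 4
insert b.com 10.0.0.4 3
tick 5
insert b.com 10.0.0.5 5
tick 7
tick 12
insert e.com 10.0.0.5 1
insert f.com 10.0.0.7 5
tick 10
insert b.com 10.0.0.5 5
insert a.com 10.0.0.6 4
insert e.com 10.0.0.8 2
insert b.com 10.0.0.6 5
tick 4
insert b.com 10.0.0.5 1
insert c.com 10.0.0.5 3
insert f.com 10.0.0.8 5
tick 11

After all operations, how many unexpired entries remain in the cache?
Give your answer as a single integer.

Answer: 0

Derivation:
Op 1: insert e.com -> 10.0.0.5 (expiry=0+2=2). clock=0
Op 2: tick 8 -> clock=8. purged={e.com}
Op 3: tick 12 -> clock=20.
Op 4: tick 6 -> clock=26.
Op 5: insert a.com -> 10.0.0.6 (expiry=26+4=30). clock=26
Op 6: insert a.com -> 10.0.0.7 (expiry=26+4=30). clock=26
Op 7: insert b.com -> 10.0.0.6 (expiry=26+1=27). clock=26
Op 8: tick 4 -> clock=30. purged={a.com,b.com}
Op 9: tick 11 -> clock=41.
Op 10: insert c.com -> 10.0.0.3 (expiry=41+1=42). clock=41
Op 11: insert d.com -> 10.0.0.3 (expiry=41+3=44). clock=41
Op 12: insert e.com -> 10.0.0.4 (expiry=41+3=44). clock=41
Op 13: insert c.com -> 10.0.0.6 (expiry=41+4=45). clock=41
Op 14: insert b.com -> 10.0.0.4 (expiry=41+3=44). clock=41
Op 15: tick 5 -> clock=46. purged={b.com,c.com,d.com,e.com}
Op 16: insert b.com -> 10.0.0.5 (expiry=46+5=51). clock=46
Op 17: tick 7 -> clock=53. purged={b.com}
Op 18: tick 12 -> clock=65.
Op 19: insert e.com -> 10.0.0.5 (expiry=65+1=66). clock=65
Op 20: insert f.com -> 10.0.0.7 (expiry=65+5=70). clock=65
Op 21: tick 10 -> clock=75. purged={e.com,f.com}
Op 22: insert b.com -> 10.0.0.5 (expiry=75+5=80). clock=75
Op 23: insert a.com -> 10.0.0.6 (expiry=75+4=79). clock=75
Op 24: insert e.com -> 10.0.0.8 (expiry=75+2=77). clock=75
Op 25: insert b.com -> 10.0.0.6 (expiry=75+5=80). clock=75
Op 26: tick 4 -> clock=79. purged={a.com,e.com}
Op 27: insert b.com -> 10.0.0.5 (expiry=79+1=80). clock=79
Op 28: insert c.com -> 10.0.0.5 (expiry=79+3=82). clock=79
Op 29: insert f.com -> 10.0.0.8 (expiry=79+5=84). clock=79
Op 30: tick 11 -> clock=90. purged={b.com,c.com,f.com}
Final cache (unexpired): {} -> size=0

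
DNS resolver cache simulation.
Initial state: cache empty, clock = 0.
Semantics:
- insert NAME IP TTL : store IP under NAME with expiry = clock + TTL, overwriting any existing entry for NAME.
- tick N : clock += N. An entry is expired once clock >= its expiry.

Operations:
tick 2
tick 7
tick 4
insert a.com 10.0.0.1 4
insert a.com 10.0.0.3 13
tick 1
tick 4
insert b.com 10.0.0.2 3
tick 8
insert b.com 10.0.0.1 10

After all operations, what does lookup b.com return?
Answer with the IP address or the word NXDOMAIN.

Op 1: tick 2 -> clock=2.
Op 2: tick 7 -> clock=9.
Op 3: tick 4 -> clock=13.
Op 4: insert a.com -> 10.0.0.1 (expiry=13+4=17). clock=13
Op 5: insert a.com -> 10.0.0.3 (expiry=13+13=26). clock=13
Op 6: tick 1 -> clock=14.
Op 7: tick 4 -> clock=18.
Op 8: insert b.com -> 10.0.0.2 (expiry=18+3=21). clock=18
Op 9: tick 8 -> clock=26. purged={a.com,b.com}
Op 10: insert b.com -> 10.0.0.1 (expiry=26+10=36). clock=26
lookup b.com: present, ip=10.0.0.1 expiry=36 > clock=26

Answer: 10.0.0.1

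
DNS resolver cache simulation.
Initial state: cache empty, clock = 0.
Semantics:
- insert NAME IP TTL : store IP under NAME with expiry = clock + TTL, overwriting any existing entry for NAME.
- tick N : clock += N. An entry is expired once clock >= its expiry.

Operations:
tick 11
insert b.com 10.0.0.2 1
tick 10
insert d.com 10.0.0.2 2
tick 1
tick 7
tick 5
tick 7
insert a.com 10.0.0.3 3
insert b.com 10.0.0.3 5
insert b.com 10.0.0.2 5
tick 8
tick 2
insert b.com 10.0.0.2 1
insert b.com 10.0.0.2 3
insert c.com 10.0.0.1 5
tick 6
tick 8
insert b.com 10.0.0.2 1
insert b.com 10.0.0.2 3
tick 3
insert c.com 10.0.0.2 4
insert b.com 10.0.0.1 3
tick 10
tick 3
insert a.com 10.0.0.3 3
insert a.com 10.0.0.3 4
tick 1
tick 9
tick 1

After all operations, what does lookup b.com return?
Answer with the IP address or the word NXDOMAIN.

Op 1: tick 11 -> clock=11.
Op 2: insert b.com -> 10.0.0.2 (expiry=11+1=12). clock=11
Op 3: tick 10 -> clock=21. purged={b.com}
Op 4: insert d.com -> 10.0.0.2 (expiry=21+2=23). clock=21
Op 5: tick 1 -> clock=22.
Op 6: tick 7 -> clock=29. purged={d.com}
Op 7: tick 5 -> clock=34.
Op 8: tick 7 -> clock=41.
Op 9: insert a.com -> 10.0.0.3 (expiry=41+3=44). clock=41
Op 10: insert b.com -> 10.0.0.3 (expiry=41+5=46). clock=41
Op 11: insert b.com -> 10.0.0.2 (expiry=41+5=46). clock=41
Op 12: tick 8 -> clock=49. purged={a.com,b.com}
Op 13: tick 2 -> clock=51.
Op 14: insert b.com -> 10.0.0.2 (expiry=51+1=52). clock=51
Op 15: insert b.com -> 10.0.0.2 (expiry=51+3=54). clock=51
Op 16: insert c.com -> 10.0.0.1 (expiry=51+5=56). clock=51
Op 17: tick 6 -> clock=57. purged={b.com,c.com}
Op 18: tick 8 -> clock=65.
Op 19: insert b.com -> 10.0.0.2 (expiry=65+1=66). clock=65
Op 20: insert b.com -> 10.0.0.2 (expiry=65+3=68). clock=65
Op 21: tick 3 -> clock=68. purged={b.com}
Op 22: insert c.com -> 10.0.0.2 (expiry=68+4=72). clock=68
Op 23: insert b.com -> 10.0.0.1 (expiry=68+3=71). clock=68
Op 24: tick 10 -> clock=78. purged={b.com,c.com}
Op 25: tick 3 -> clock=81.
Op 26: insert a.com -> 10.0.0.3 (expiry=81+3=84). clock=81
Op 27: insert a.com -> 10.0.0.3 (expiry=81+4=85). clock=81
Op 28: tick 1 -> clock=82.
Op 29: tick 9 -> clock=91. purged={a.com}
Op 30: tick 1 -> clock=92.
lookup b.com: not in cache (expired or never inserted)

Answer: NXDOMAIN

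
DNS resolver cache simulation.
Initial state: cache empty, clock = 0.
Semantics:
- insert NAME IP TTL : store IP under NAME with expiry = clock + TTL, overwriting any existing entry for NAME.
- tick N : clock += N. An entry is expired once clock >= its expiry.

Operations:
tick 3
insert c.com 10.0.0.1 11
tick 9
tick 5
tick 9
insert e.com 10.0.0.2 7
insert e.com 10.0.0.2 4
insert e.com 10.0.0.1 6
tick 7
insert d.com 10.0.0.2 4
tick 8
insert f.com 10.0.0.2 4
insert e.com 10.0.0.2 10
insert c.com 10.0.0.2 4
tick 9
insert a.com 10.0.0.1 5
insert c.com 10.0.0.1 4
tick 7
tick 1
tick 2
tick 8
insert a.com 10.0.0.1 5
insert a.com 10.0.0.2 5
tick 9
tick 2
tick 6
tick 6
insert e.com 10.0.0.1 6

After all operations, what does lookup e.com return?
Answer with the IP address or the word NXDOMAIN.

Answer: 10.0.0.1

Derivation:
Op 1: tick 3 -> clock=3.
Op 2: insert c.com -> 10.0.0.1 (expiry=3+11=14). clock=3
Op 3: tick 9 -> clock=12.
Op 4: tick 5 -> clock=17. purged={c.com}
Op 5: tick 9 -> clock=26.
Op 6: insert e.com -> 10.0.0.2 (expiry=26+7=33). clock=26
Op 7: insert e.com -> 10.0.0.2 (expiry=26+4=30). clock=26
Op 8: insert e.com -> 10.0.0.1 (expiry=26+6=32). clock=26
Op 9: tick 7 -> clock=33. purged={e.com}
Op 10: insert d.com -> 10.0.0.2 (expiry=33+4=37). clock=33
Op 11: tick 8 -> clock=41. purged={d.com}
Op 12: insert f.com -> 10.0.0.2 (expiry=41+4=45). clock=41
Op 13: insert e.com -> 10.0.0.2 (expiry=41+10=51). clock=41
Op 14: insert c.com -> 10.0.0.2 (expiry=41+4=45). clock=41
Op 15: tick 9 -> clock=50. purged={c.com,f.com}
Op 16: insert a.com -> 10.0.0.1 (expiry=50+5=55). clock=50
Op 17: insert c.com -> 10.0.0.1 (expiry=50+4=54). clock=50
Op 18: tick 7 -> clock=57. purged={a.com,c.com,e.com}
Op 19: tick 1 -> clock=58.
Op 20: tick 2 -> clock=60.
Op 21: tick 8 -> clock=68.
Op 22: insert a.com -> 10.0.0.1 (expiry=68+5=73). clock=68
Op 23: insert a.com -> 10.0.0.2 (expiry=68+5=73). clock=68
Op 24: tick 9 -> clock=77. purged={a.com}
Op 25: tick 2 -> clock=79.
Op 26: tick 6 -> clock=85.
Op 27: tick 6 -> clock=91.
Op 28: insert e.com -> 10.0.0.1 (expiry=91+6=97). clock=91
lookup e.com: present, ip=10.0.0.1 expiry=97 > clock=91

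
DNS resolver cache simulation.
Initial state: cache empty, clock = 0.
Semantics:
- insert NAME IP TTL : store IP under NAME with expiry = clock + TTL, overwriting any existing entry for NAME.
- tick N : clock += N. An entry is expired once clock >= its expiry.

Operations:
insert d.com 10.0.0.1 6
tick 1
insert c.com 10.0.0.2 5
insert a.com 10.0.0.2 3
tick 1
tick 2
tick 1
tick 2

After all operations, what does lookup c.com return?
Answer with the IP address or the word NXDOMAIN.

Answer: NXDOMAIN

Derivation:
Op 1: insert d.com -> 10.0.0.1 (expiry=0+6=6). clock=0
Op 2: tick 1 -> clock=1.
Op 3: insert c.com -> 10.0.0.2 (expiry=1+5=6). clock=1
Op 4: insert a.com -> 10.0.0.2 (expiry=1+3=4). clock=1
Op 5: tick 1 -> clock=2.
Op 6: tick 2 -> clock=4. purged={a.com}
Op 7: tick 1 -> clock=5.
Op 8: tick 2 -> clock=7. purged={c.com,d.com}
lookup c.com: not in cache (expired or never inserted)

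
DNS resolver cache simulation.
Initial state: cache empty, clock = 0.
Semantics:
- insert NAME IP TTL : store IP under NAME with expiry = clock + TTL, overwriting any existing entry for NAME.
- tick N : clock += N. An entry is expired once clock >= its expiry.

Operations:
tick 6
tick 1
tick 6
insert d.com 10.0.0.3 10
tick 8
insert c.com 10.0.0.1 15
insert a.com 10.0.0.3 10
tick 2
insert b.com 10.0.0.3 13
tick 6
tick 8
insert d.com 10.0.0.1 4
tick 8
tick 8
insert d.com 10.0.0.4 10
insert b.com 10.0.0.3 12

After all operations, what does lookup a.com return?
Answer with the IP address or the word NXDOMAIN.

Op 1: tick 6 -> clock=6.
Op 2: tick 1 -> clock=7.
Op 3: tick 6 -> clock=13.
Op 4: insert d.com -> 10.0.0.3 (expiry=13+10=23). clock=13
Op 5: tick 8 -> clock=21.
Op 6: insert c.com -> 10.0.0.1 (expiry=21+15=36). clock=21
Op 7: insert a.com -> 10.0.0.3 (expiry=21+10=31). clock=21
Op 8: tick 2 -> clock=23. purged={d.com}
Op 9: insert b.com -> 10.0.0.3 (expiry=23+13=36). clock=23
Op 10: tick 6 -> clock=29.
Op 11: tick 8 -> clock=37. purged={a.com,b.com,c.com}
Op 12: insert d.com -> 10.0.0.1 (expiry=37+4=41). clock=37
Op 13: tick 8 -> clock=45. purged={d.com}
Op 14: tick 8 -> clock=53.
Op 15: insert d.com -> 10.0.0.4 (expiry=53+10=63). clock=53
Op 16: insert b.com -> 10.0.0.3 (expiry=53+12=65). clock=53
lookup a.com: not in cache (expired or never inserted)

Answer: NXDOMAIN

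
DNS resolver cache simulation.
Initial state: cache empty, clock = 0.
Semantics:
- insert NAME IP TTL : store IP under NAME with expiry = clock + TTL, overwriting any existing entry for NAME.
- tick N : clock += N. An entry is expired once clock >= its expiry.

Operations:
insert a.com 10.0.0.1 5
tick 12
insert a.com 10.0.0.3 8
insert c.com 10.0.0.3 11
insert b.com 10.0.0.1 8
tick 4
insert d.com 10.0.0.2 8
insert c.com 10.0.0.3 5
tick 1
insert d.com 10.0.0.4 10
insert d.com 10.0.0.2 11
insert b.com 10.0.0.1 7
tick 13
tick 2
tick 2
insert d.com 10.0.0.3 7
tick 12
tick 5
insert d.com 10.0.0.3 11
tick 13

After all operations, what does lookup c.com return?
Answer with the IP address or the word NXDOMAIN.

Answer: NXDOMAIN

Derivation:
Op 1: insert a.com -> 10.0.0.1 (expiry=0+5=5). clock=0
Op 2: tick 12 -> clock=12. purged={a.com}
Op 3: insert a.com -> 10.0.0.3 (expiry=12+8=20). clock=12
Op 4: insert c.com -> 10.0.0.3 (expiry=12+11=23). clock=12
Op 5: insert b.com -> 10.0.0.1 (expiry=12+8=20). clock=12
Op 6: tick 4 -> clock=16.
Op 7: insert d.com -> 10.0.0.2 (expiry=16+8=24). clock=16
Op 8: insert c.com -> 10.0.0.3 (expiry=16+5=21). clock=16
Op 9: tick 1 -> clock=17.
Op 10: insert d.com -> 10.0.0.4 (expiry=17+10=27). clock=17
Op 11: insert d.com -> 10.0.0.2 (expiry=17+11=28). clock=17
Op 12: insert b.com -> 10.0.0.1 (expiry=17+7=24). clock=17
Op 13: tick 13 -> clock=30. purged={a.com,b.com,c.com,d.com}
Op 14: tick 2 -> clock=32.
Op 15: tick 2 -> clock=34.
Op 16: insert d.com -> 10.0.0.3 (expiry=34+7=41). clock=34
Op 17: tick 12 -> clock=46. purged={d.com}
Op 18: tick 5 -> clock=51.
Op 19: insert d.com -> 10.0.0.3 (expiry=51+11=62). clock=51
Op 20: tick 13 -> clock=64. purged={d.com}
lookup c.com: not in cache (expired or never inserted)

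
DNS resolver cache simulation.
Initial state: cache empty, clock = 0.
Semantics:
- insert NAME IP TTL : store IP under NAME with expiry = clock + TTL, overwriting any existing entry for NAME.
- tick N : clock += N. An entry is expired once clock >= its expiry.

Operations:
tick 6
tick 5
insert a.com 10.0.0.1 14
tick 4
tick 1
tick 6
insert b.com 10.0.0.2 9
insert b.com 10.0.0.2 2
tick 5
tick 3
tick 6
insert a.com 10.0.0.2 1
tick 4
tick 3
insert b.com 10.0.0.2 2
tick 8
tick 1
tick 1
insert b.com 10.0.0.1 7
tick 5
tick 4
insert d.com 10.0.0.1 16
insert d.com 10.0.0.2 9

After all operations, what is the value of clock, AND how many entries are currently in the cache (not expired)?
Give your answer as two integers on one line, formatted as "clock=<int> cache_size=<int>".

Op 1: tick 6 -> clock=6.
Op 2: tick 5 -> clock=11.
Op 3: insert a.com -> 10.0.0.1 (expiry=11+14=25). clock=11
Op 4: tick 4 -> clock=15.
Op 5: tick 1 -> clock=16.
Op 6: tick 6 -> clock=22.
Op 7: insert b.com -> 10.0.0.2 (expiry=22+9=31). clock=22
Op 8: insert b.com -> 10.0.0.2 (expiry=22+2=24). clock=22
Op 9: tick 5 -> clock=27. purged={a.com,b.com}
Op 10: tick 3 -> clock=30.
Op 11: tick 6 -> clock=36.
Op 12: insert a.com -> 10.0.0.2 (expiry=36+1=37). clock=36
Op 13: tick 4 -> clock=40. purged={a.com}
Op 14: tick 3 -> clock=43.
Op 15: insert b.com -> 10.0.0.2 (expiry=43+2=45). clock=43
Op 16: tick 8 -> clock=51. purged={b.com}
Op 17: tick 1 -> clock=52.
Op 18: tick 1 -> clock=53.
Op 19: insert b.com -> 10.0.0.1 (expiry=53+7=60). clock=53
Op 20: tick 5 -> clock=58.
Op 21: tick 4 -> clock=62. purged={b.com}
Op 22: insert d.com -> 10.0.0.1 (expiry=62+16=78). clock=62
Op 23: insert d.com -> 10.0.0.2 (expiry=62+9=71). clock=62
Final clock = 62
Final cache (unexpired): {d.com} -> size=1

Answer: clock=62 cache_size=1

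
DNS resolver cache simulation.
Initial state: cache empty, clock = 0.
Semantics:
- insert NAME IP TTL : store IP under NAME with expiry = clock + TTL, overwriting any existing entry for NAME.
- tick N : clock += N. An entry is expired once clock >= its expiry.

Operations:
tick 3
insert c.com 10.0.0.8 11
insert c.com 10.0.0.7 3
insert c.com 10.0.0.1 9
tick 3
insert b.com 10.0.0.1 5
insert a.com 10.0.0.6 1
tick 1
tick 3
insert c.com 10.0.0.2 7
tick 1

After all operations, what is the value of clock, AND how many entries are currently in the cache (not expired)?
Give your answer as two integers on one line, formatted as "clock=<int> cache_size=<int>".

Answer: clock=11 cache_size=1

Derivation:
Op 1: tick 3 -> clock=3.
Op 2: insert c.com -> 10.0.0.8 (expiry=3+11=14). clock=3
Op 3: insert c.com -> 10.0.0.7 (expiry=3+3=6). clock=3
Op 4: insert c.com -> 10.0.0.1 (expiry=3+9=12). clock=3
Op 5: tick 3 -> clock=6.
Op 6: insert b.com -> 10.0.0.1 (expiry=6+5=11). clock=6
Op 7: insert a.com -> 10.0.0.6 (expiry=6+1=7). clock=6
Op 8: tick 1 -> clock=7. purged={a.com}
Op 9: tick 3 -> clock=10.
Op 10: insert c.com -> 10.0.0.2 (expiry=10+7=17). clock=10
Op 11: tick 1 -> clock=11. purged={b.com}
Final clock = 11
Final cache (unexpired): {c.com} -> size=1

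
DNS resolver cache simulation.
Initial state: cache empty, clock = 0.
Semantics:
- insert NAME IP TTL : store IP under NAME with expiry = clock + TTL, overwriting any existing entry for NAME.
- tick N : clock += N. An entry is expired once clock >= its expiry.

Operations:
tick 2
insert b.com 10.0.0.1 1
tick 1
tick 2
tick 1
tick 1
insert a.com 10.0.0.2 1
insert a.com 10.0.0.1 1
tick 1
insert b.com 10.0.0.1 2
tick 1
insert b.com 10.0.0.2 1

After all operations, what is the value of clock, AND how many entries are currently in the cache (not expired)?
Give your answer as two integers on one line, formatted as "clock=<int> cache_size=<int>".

Answer: clock=9 cache_size=1

Derivation:
Op 1: tick 2 -> clock=2.
Op 2: insert b.com -> 10.0.0.1 (expiry=2+1=3). clock=2
Op 3: tick 1 -> clock=3. purged={b.com}
Op 4: tick 2 -> clock=5.
Op 5: tick 1 -> clock=6.
Op 6: tick 1 -> clock=7.
Op 7: insert a.com -> 10.0.0.2 (expiry=7+1=8). clock=7
Op 8: insert a.com -> 10.0.0.1 (expiry=7+1=8). clock=7
Op 9: tick 1 -> clock=8. purged={a.com}
Op 10: insert b.com -> 10.0.0.1 (expiry=8+2=10). clock=8
Op 11: tick 1 -> clock=9.
Op 12: insert b.com -> 10.0.0.2 (expiry=9+1=10). clock=9
Final clock = 9
Final cache (unexpired): {b.com} -> size=1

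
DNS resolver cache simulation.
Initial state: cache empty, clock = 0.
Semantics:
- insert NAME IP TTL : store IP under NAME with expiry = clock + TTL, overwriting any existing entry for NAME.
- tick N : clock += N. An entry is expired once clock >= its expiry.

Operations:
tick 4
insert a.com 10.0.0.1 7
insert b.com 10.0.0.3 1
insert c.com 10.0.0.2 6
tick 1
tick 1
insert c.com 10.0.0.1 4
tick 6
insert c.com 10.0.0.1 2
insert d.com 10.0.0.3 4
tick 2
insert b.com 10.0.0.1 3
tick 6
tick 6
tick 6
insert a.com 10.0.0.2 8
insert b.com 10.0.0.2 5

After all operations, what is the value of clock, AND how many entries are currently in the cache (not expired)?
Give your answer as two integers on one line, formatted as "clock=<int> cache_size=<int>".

Answer: clock=32 cache_size=2

Derivation:
Op 1: tick 4 -> clock=4.
Op 2: insert a.com -> 10.0.0.1 (expiry=4+7=11). clock=4
Op 3: insert b.com -> 10.0.0.3 (expiry=4+1=5). clock=4
Op 4: insert c.com -> 10.0.0.2 (expiry=4+6=10). clock=4
Op 5: tick 1 -> clock=5. purged={b.com}
Op 6: tick 1 -> clock=6.
Op 7: insert c.com -> 10.0.0.1 (expiry=6+4=10). clock=6
Op 8: tick 6 -> clock=12. purged={a.com,c.com}
Op 9: insert c.com -> 10.0.0.1 (expiry=12+2=14). clock=12
Op 10: insert d.com -> 10.0.0.3 (expiry=12+4=16). clock=12
Op 11: tick 2 -> clock=14. purged={c.com}
Op 12: insert b.com -> 10.0.0.1 (expiry=14+3=17). clock=14
Op 13: tick 6 -> clock=20. purged={b.com,d.com}
Op 14: tick 6 -> clock=26.
Op 15: tick 6 -> clock=32.
Op 16: insert a.com -> 10.0.0.2 (expiry=32+8=40). clock=32
Op 17: insert b.com -> 10.0.0.2 (expiry=32+5=37). clock=32
Final clock = 32
Final cache (unexpired): {a.com,b.com} -> size=2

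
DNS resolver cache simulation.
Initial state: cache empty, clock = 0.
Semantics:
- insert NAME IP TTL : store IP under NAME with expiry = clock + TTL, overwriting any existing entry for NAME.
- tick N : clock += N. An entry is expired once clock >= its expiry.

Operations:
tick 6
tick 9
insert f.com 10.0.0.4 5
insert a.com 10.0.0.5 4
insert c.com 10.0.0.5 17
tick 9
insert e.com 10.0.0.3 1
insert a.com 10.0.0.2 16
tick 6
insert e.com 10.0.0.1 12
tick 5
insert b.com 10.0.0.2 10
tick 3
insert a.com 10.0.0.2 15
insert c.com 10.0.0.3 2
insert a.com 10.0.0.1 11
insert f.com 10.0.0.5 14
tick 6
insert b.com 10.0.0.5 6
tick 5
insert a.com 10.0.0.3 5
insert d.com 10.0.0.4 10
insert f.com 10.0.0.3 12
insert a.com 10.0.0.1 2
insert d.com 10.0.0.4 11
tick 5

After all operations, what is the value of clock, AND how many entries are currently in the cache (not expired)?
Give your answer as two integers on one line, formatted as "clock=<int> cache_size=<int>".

Answer: clock=54 cache_size=2

Derivation:
Op 1: tick 6 -> clock=6.
Op 2: tick 9 -> clock=15.
Op 3: insert f.com -> 10.0.0.4 (expiry=15+5=20). clock=15
Op 4: insert a.com -> 10.0.0.5 (expiry=15+4=19). clock=15
Op 5: insert c.com -> 10.0.0.5 (expiry=15+17=32). clock=15
Op 6: tick 9 -> clock=24. purged={a.com,f.com}
Op 7: insert e.com -> 10.0.0.3 (expiry=24+1=25). clock=24
Op 8: insert a.com -> 10.0.0.2 (expiry=24+16=40). clock=24
Op 9: tick 6 -> clock=30. purged={e.com}
Op 10: insert e.com -> 10.0.0.1 (expiry=30+12=42). clock=30
Op 11: tick 5 -> clock=35. purged={c.com}
Op 12: insert b.com -> 10.0.0.2 (expiry=35+10=45). clock=35
Op 13: tick 3 -> clock=38.
Op 14: insert a.com -> 10.0.0.2 (expiry=38+15=53). clock=38
Op 15: insert c.com -> 10.0.0.3 (expiry=38+2=40). clock=38
Op 16: insert a.com -> 10.0.0.1 (expiry=38+11=49). clock=38
Op 17: insert f.com -> 10.0.0.5 (expiry=38+14=52). clock=38
Op 18: tick 6 -> clock=44. purged={c.com,e.com}
Op 19: insert b.com -> 10.0.0.5 (expiry=44+6=50). clock=44
Op 20: tick 5 -> clock=49. purged={a.com}
Op 21: insert a.com -> 10.0.0.3 (expiry=49+5=54). clock=49
Op 22: insert d.com -> 10.0.0.4 (expiry=49+10=59). clock=49
Op 23: insert f.com -> 10.0.0.3 (expiry=49+12=61). clock=49
Op 24: insert a.com -> 10.0.0.1 (expiry=49+2=51). clock=49
Op 25: insert d.com -> 10.0.0.4 (expiry=49+11=60). clock=49
Op 26: tick 5 -> clock=54. purged={a.com,b.com}
Final clock = 54
Final cache (unexpired): {d.com,f.com} -> size=2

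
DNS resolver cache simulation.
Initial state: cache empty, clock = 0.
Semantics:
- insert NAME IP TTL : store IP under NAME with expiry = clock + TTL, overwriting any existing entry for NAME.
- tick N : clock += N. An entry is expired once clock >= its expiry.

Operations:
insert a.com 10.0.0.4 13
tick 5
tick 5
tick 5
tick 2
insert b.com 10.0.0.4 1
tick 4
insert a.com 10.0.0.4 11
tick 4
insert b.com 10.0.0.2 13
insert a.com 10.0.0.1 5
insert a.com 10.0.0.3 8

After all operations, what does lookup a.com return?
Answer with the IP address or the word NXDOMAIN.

Op 1: insert a.com -> 10.0.0.4 (expiry=0+13=13). clock=0
Op 2: tick 5 -> clock=5.
Op 3: tick 5 -> clock=10.
Op 4: tick 5 -> clock=15. purged={a.com}
Op 5: tick 2 -> clock=17.
Op 6: insert b.com -> 10.0.0.4 (expiry=17+1=18). clock=17
Op 7: tick 4 -> clock=21. purged={b.com}
Op 8: insert a.com -> 10.0.0.4 (expiry=21+11=32). clock=21
Op 9: tick 4 -> clock=25.
Op 10: insert b.com -> 10.0.0.2 (expiry=25+13=38). clock=25
Op 11: insert a.com -> 10.0.0.1 (expiry=25+5=30). clock=25
Op 12: insert a.com -> 10.0.0.3 (expiry=25+8=33). clock=25
lookup a.com: present, ip=10.0.0.3 expiry=33 > clock=25

Answer: 10.0.0.3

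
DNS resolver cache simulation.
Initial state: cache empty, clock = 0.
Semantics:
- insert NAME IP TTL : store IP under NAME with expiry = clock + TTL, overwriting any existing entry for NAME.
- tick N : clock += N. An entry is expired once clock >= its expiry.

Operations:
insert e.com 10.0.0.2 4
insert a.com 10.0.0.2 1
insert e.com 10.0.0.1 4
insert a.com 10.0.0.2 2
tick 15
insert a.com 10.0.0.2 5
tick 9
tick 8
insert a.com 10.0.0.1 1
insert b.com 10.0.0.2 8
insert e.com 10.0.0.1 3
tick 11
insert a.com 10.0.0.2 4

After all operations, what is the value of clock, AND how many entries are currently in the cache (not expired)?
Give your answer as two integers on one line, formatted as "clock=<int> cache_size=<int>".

Op 1: insert e.com -> 10.0.0.2 (expiry=0+4=4). clock=0
Op 2: insert a.com -> 10.0.0.2 (expiry=0+1=1). clock=0
Op 3: insert e.com -> 10.0.0.1 (expiry=0+4=4). clock=0
Op 4: insert a.com -> 10.0.0.2 (expiry=0+2=2). clock=0
Op 5: tick 15 -> clock=15. purged={a.com,e.com}
Op 6: insert a.com -> 10.0.0.2 (expiry=15+5=20). clock=15
Op 7: tick 9 -> clock=24. purged={a.com}
Op 8: tick 8 -> clock=32.
Op 9: insert a.com -> 10.0.0.1 (expiry=32+1=33). clock=32
Op 10: insert b.com -> 10.0.0.2 (expiry=32+8=40). clock=32
Op 11: insert e.com -> 10.0.0.1 (expiry=32+3=35). clock=32
Op 12: tick 11 -> clock=43. purged={a.com,b.com,e.com}
Op 13: insert a.com -> 10.0.0.2 (expiry=43+4=47). clock=43
Final clock = 43
Final cache (unexpired): {a.com} -> size=1

Answer: clock=43 cache_size=1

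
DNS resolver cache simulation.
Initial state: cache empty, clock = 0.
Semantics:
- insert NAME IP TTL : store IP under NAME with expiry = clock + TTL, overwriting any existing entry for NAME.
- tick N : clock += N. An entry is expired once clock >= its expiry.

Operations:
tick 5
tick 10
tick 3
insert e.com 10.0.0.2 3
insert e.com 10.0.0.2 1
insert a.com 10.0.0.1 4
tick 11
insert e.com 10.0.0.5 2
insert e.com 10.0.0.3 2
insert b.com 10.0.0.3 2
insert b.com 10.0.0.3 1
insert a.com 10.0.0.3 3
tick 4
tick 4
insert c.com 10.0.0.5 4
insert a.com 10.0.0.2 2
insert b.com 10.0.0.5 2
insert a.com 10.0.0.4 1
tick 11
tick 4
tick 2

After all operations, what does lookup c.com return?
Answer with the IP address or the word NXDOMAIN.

Op 1: tick 5 -> clock=5.
Op 2: tick 10 -> clock=15.
Op 3: tick 3 -> clock=18.
Op 4: insert e.com -> 10.0.0.2 (expiry=18+3=21). clock=18
Op 5: insert e.com -> 10.0.0.2 (expiry=18+1=19). clock=18
Op 6: insert a.com -> 10.0.0.1 (expiry=18+4=22). clock=18
Op 7: tick 11 -> clock=29. purged={a.com,e.com}
Op 8: insert e.com -> 10.0.0.5 (expiry=29+2=31). clock=29
Op 9: insert e.com -> 10.0.0.3 (expiry=29+2=31). clock=29
Op 10: insert b.com -> 10.0.0.3 (expiry=29+2=31). clock=29
Op 11: insert b.com -> 10.0.0.3 (expiry=29+1=30). clock=29
Op 12: insert a.com -> 10.0.0.3 (expiry=29+3=32). clock=29
Op 13: tick 4 -> clock=33. purged={a.com,b.com,e.com}
Op 14: tick 4 -> clock=37.
Op 15: insert c.com -> 10.0.0.5 (expiry=37+4=41). clock=37
Op 16: insert a.com -> 10.0.0.2 (expiry=37+2=39). clock=37
Op 17: insert b.com -> 10.0.0.5 (expiry=37+2=39). clock=37
Op 18: insert a.com -> 10.0.0.4 (expiry=37+1=38). clock=37
Op 19: tick 11 -> clock=48. purged={a.com,b.com,c.com}
Op 20: tick 4 -> clock=52.
Op 21: tick 2 -> clock=54.
lookup c.com: not in cache (expired or never inserted)

Answer: NXDOMAIN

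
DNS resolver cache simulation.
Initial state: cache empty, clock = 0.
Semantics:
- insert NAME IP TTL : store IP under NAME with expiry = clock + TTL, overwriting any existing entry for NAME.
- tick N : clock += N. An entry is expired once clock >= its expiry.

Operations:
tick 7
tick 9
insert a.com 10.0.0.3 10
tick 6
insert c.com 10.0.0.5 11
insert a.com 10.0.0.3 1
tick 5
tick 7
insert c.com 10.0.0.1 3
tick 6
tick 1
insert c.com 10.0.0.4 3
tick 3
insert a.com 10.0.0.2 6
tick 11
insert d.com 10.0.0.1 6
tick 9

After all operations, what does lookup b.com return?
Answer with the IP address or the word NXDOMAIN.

Answer: NXDOMAIN

Derivation:
Op 1: tick 7 -> clock=7.
Op 2: tick 9 -> clock=16.
Op 3: insert a.com -> 10.0.0.3 (expiry=16+10=26). clock=16
Op 4: tick 6 -> clock=22.
Op 5: insert c.com -> 10.0.0.5 (expiry=22+11=33). clock=22
Op 6: insert a.com -> 10.0.0.3 (expiry=22+1=23). clock=22
Op 7: tick 5 -> clock=27. purged={a.com}
Op 8: tick 7 -> clock=34. purged={c.com}
Op 9: insert c.com -> 10.0.0.1 (expiry=34+3=37). clock=34
Op 10: tick 6 -> clock=40. purged={c.com}
Op 11: tick 1 -> clock=41.
Op 12: insert c.com -> 10.0.0.4 (expiry=41+3=44). clock=41
Op 13: tick 3 -> clock=44. purged={c.com}
Op 14: insert a.com -> 10.0.0.2 (expiry=44+6=50). clock=44
Op 15: tick 11 -> clock=55. purged={a.com}
Op 16: insert d.com -> 10.0.0.1 (expiry=55+6=61). clock=55
Op 17: tick 9 -> clock=64. purged={d.com}
lookup b.com: not in cache (expired or never inserted)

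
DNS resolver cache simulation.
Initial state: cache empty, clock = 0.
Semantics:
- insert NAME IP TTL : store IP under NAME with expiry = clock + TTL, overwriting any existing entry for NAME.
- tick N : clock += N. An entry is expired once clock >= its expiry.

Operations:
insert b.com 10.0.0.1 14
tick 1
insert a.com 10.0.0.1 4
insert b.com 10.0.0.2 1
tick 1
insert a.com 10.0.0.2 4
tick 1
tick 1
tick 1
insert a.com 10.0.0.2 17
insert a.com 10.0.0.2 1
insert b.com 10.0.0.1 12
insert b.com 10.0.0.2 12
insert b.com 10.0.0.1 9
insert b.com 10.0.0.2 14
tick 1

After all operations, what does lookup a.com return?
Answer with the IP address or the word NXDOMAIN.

Answer: NXDOMAIN

Derivation:
Op 1: insert b.com -> 10.0.0.1 (expiry=0+14=14). clock=0
Op 2: tick 1 -> clock=1.
Op 3: insert a.com -> 10.0.0.1 (expiry=1+4=5). clock=1
Op 4: insert b.com -> 10.0.0.2 (expiry=1+1=2). clock=1
Op 5: tick 1 -> clock=2. purged={b.com}
Op 6: insert a.com -> 10.0.0.2 (expiry=2+4=6). clock=2
Op 7: tick 1 -> clock=3.
Op 8: tick 1 -> clock=4.
Op 9: tick 1 -> clock=5.
Op 10: insert a.com -> 10.0.0.2 (expiry=5+17=22). clock=5
Op 11: insert a.com -> 10.0.0.2 (expiry=5+1=6). clock=5
Op 12: insert b.com -> 10.0.0.1 (expiry=5+12=17). clock=5
Op 13: insert b.com -> 10.0.0.2 (expiry=5+12=17). clock=5
Op 14: insert b.com -> 10.0.0.1 (expiry=5+9=14). clock=5
Op 15: insert b.com -> 10.0.0.2 (expiry=5+14=19). clock=5
Op 16: tick 1 -> clock=6. purged={a.com}
lookup a.com: not in cache (expired or never inserted)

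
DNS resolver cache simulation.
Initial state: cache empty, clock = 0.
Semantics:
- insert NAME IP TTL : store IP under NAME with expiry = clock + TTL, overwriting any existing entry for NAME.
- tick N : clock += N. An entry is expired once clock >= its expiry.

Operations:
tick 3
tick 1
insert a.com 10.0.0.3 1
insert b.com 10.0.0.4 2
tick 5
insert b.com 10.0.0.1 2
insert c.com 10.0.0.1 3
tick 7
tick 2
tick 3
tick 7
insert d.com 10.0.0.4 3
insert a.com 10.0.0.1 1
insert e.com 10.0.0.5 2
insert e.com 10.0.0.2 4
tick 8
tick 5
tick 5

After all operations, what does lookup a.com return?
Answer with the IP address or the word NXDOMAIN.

Op 1: tick 3 -> clock=3.
Op 2: tick 1 -> clock=4.
Op 3: insert a.com -> 10.0.0.3 (expiry=4+1=5). clock=4
Op 4: insert b.com -> 10.0.0.4 (expiry=4+2=6). clock=4
Op 5: tick 5 -> clock=9. purged={a.com,b.com}
Op 6: insert b.com -> 10.0.0.1 (expiry=9+2=11). clock=9
Op 7: insert c.com -> 10.0.0.1 (expiry=9+3=12). clock=9
Op 8: tick 7 -> clock=16. purged={b.com,c.com}
Op 9: tick 2 -> clock=18.
Op 10: tick 3 -> clock=21.
Op 11: tick 7 -> clock=28.
Op 12: insert d.com -> 10.0.0.4 (expiry=28+3=31). clock=28
Op 13: insert a.com -> 10.0.0.1 (expiry=28+1=29). clock=28
Op 14: insert e.com -> 10.0.0.5 (expiry=28+2=30). clock=28
Op 15: insert e.com -> 10.0.0.2 (expiry=28+4=32). clock=28
Op 16: tick 8 -> clock=36. purged={a.com,d.com,e.com}
Op 17: tick 5 -> clock=41.
Op 18: tick 5 -> clock=46.
lookup a.com: not in cache (expired or never inserted)

Answer: NXDOMAIN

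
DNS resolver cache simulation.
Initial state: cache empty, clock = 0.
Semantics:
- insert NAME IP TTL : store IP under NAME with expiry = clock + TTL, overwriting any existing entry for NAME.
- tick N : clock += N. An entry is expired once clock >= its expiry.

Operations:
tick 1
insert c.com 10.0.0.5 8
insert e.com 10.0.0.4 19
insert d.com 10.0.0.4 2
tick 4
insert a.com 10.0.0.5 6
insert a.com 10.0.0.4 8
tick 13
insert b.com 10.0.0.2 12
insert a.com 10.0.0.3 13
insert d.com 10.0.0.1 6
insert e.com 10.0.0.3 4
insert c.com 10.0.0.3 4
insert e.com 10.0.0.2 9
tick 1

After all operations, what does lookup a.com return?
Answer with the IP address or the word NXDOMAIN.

Op 1: tick 1 -> clock=1.
Op 2: insert c.com -> 10.0.0.5 (expiry=1+8=9). clock=1
Op 3: insert e.com -> 10.0.0.4 (expiry=1+19=20). clock=1
Op 4: insert d.com -> 10.0.0.4 (expiry=1+2=3). clock=1
Op 5: tick 4 -> clock=5. purged={d.com}
Op 6: insert a.com -> 10.0.0.5 (expiry=5+6=11). clock=5
Op 7: insert a.com -> 10.0.0.4 (expiry=5+8=13). clock=5
Op 8: tick 13 -> clock=18. purged={a.com,c.com}
Op 9: insert b.com -> 10.0.0.2 (expiry=18+12=30). clock=18
Op 10: insert a.com -> 10.0.0.3 (expiry=18+13=31). clock=18
Op 11: insert d.com -> 10.0.0.1 (expiry=18+6=24). clock=18
Op 12: insert e.com -> 10.0.0.3 (expiry=18+4=22). clock=18
Op 13: insert c.com -> 10.0.0.3 (expiry=18+4=22). clock=18
Op 14: insert e.com -> 10.0.0.2 (expiry=18+9=27). clock=18
Op 15: tick 1 -> clock=19.
lookup a.com: present, ip=10.0.0.3 expiry=31 > clock=19

Answer: 10.0.0.3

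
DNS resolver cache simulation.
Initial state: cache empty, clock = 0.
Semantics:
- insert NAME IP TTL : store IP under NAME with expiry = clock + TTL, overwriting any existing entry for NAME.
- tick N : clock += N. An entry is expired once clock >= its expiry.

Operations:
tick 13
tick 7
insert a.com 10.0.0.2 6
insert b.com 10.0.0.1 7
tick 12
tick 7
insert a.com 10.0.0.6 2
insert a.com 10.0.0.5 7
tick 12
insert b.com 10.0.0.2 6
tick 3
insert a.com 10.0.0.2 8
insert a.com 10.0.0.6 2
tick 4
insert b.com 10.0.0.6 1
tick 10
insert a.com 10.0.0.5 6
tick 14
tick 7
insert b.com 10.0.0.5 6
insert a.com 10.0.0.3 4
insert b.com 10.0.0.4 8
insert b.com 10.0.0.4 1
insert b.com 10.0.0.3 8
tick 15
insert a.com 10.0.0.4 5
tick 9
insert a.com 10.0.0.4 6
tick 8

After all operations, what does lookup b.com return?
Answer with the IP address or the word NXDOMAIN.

Answer: NXDOMAIN

Derivation:
Op 1: tick 13 -> clock=13.
Op 2: tick 7 -> clock=20.
Op 3: insert a.com -> 10.0.0.2 (expiry=20+6=26). clock=20
Op 4: insert b.com -> 10.0.0.1 (expiry=20+7=27). clock=20
Op 5: tick 12 -> clock=32. purged={a.com,b.com}
Op 6: tick 7 -> clock=39.
Op 7: insert a.com -> 10.0.0.6 (expiry=39+2=41). clock=39
Op 8: insert a.com -> 10.0.0.5 (expiry=39+7=46). clock=39
Op 9: tick 12 -> clock=51. purged={a.com}
Op 10: insert b.com -> 10.0.0.2 (expiry=51+6=57). clock=51
Op 11: tick 3 -> clock=54.
Op 12: insert a.com -> 10.0.0.2 (expiry=54+8=62). clock=54
Op 13: insert a.com -> 10.0.0.6 (expiry=54+2=56). clock=54
Op 14: tick 4 -> clock=58. purged={a.com,b.com}
Op 15: insert b.com -> 10.0.0.6 (expiry=58+1=59). clock=58
Op 16: tick 10 -> clock=68. purged={b.com}
Op 17: insert a.com -> 10.0.0.5 (expiry=68+6=74). clock=68
Op 18: tick 14 -> clock=82. purged={a.com}
Op 19: tick 7 -> clock=89.
Op 20: insert b.com -> 10.0.0.5 (expiry=89+6=95). clock=89
Op 21: insert a.com -> 10.0.0.3 (expiry=89+4=93). clock=89
Op 22: insert b.com -> 10.0.0.4 (expiry=89+8=97). clock=89
Op 23: insert b.com -> 10.0.0.4 (expiry=89+1=90). clock=89
Op 24: insert b.com -> 10.0.0.3 (expiry=89+8=97). clock=89
Op 25: tick 15 -> clock=104. purged={a.com,b.com}
Op 26: insert a.com -> 10.0.0.4 (expiry=104+5=109). clock=104
Op 27: tick 9 -> clock=113. purged={a.com}
Op 28: insert a.com -> 10.0.0.4 (expiry=113+6=119). clock=113
Op 29: tick 8 -> clock=121. purged={a.com}
lookup b.com: not in cache (expired or never inserted)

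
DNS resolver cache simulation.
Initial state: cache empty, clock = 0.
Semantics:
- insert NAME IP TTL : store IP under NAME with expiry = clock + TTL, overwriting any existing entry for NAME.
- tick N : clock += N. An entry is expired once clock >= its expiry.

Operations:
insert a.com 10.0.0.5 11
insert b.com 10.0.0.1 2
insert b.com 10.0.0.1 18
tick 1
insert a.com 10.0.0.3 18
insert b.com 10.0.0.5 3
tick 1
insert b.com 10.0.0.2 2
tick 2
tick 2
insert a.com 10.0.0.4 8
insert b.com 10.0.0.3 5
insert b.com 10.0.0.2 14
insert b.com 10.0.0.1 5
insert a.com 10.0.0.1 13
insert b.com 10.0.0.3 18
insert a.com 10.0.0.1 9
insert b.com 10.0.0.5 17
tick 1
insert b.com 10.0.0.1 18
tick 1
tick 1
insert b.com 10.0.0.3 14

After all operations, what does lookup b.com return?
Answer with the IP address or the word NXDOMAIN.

Answer: 10.0.0.3

Derivation:
Op 1: insert a.com -> 10.0.0.5 (expiry=0+11=11). clock=0
Op 2: insert b.com -> 10.0.0.1 (expiry=0+2=2). clock=0
Op 3: insert b.com -> 10.0.0.1 (expiry=0+18=18). clock=0
Op 4: tick 1 -> clock=1.
Op 5: insert a.com -> 10.0.0.3 (expiry=1+18=19). clock=1
Op 6: insert b.com -> 10.0.0.5 (expiry=1+3=4). clock=1
Op 7: tick 1 -> clock=2.
Op 8: insert b.com -> 10.0.0.2 (expiry=2+2=4). clock=2
Op 9: tick 2 -> clock=4. purged={b.com}
Op 10: tick 2 -> clock=6.
Op 11: insert a.com -> 10.0.0.4 (expiry=6+8=14). clock=6
Op 12: insert b.com -> 10.0.0.3 (expiry=6+5=11). clock=6
Op 13: insert b.com -> 10.0.0.2 (expiry=6+14=20). clock=6
Op 14: insert b.com -> 10.0.0.1 (expiry=6+5=11). clock=6
Op 15: insert a.com -> 10.0.0.1 (expiry=6+13=19). clock=6
Op 16: insert b.com -> 10.0.0.3 (expiry=6+18=24). clock=6
Op 17: insert a.com -> 10.0.0.1 (expiry=6+9=15). clock=6
Op 18: insert b.com -> 10.0.0.5 (expiry=6+17=23). clock=6
Op 19: tick 1 -> clock=7.
Op 20: insert b.com -> 10.0.0.1 (expiry=7+18=25). clock=7
Op 21: tick 1 -> clock=8.
Op 22: tick 1 -> clock=9.
Op 23: insert b.com -> 10.0.0.3 (expiry=9+14=23). clock=9
lookup b.com: present, ip=10.0.0.3 expiry=23 > clock=9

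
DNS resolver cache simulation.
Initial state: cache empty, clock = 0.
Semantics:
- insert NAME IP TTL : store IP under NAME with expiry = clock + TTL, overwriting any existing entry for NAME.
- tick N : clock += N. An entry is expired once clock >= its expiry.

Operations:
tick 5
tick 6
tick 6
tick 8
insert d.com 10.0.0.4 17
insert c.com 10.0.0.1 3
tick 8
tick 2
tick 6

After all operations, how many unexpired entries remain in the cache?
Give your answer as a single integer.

Answer: 1

Derivation:
Op 1: tick 5 -> clock=5.
Op 2: tick 6 -> clock=11.
Op 3: tick 6 -> clock=17.
Op 4: tick 8 -> clock=25.
Op 5: insert d.com -> 10.0.0.4 (expiry=25+17=42). clock=25
Op 6: insert c.com -> 10.0.0.1 (expiry=25+3=28). clock=25
Op 7: tick 8 -> clock=33. purged={c.com}
Op 8: tick 2 -> clock=35.
Op 9: tick 6 -> clock=41.
Final cache (unexpired): {d.com} -> size=1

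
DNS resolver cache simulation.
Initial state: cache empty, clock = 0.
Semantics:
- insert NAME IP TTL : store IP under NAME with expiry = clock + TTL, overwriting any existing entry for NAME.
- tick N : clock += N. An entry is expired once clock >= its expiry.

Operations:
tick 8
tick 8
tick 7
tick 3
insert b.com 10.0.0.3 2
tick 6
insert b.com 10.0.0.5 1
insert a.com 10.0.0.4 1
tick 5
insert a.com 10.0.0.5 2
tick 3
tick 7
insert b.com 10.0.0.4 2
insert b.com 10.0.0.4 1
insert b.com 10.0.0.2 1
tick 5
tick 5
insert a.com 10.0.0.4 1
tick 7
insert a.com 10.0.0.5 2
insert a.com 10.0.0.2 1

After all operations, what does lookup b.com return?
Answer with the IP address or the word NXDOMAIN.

Answer: NXDOMAIN

Derivation:
Op 1: tick 8 -> clock=8.
Op 2: tick 8 -> clock=16.
Op 3: tick 7 -> clock=23.
Op 4: tick 3 -> clock=26.
Op 5: insert b.com -> 10.0.0.3 (expiry=26+2=28). clock=26
Op 6: tick 6 -> clock=32. purged={b.com}
Op 7: insert b.com -> 10.0.0.5 (expiry=32+1=33). clock=32
Op 8: insert a.com -> 10.0.0.4 (expiry=32+1=33). clock=32
Op 9: tick 5 -> clock=37. purged={a.com,b.com}
Op 10: insert a.com -> 10.0.0.5 (expiry=37+2=39). clock=37
Op 11: tick 3 -> clock=40. purged={a.com}
Op 12: tick 7 -> clock=47.
Op 13: insert b.com -> 10.0.0.4 (expiry=47+2=49). clock=47
Op 14: insert b.com -> 10.0.0.4 (expiry=47+1=48). clock=47
Op 15: insert b.com -> 10.0.0.2 (expiry=47+1=48). clock=47
Op 16: tick 5 -> clock=52. purged={b.com}
Op 17: tick 5 -> clock=57.
Op 18: insert a.com -> 10.0.0.4 (expiry=57+1=58). clock=57
Op 19: tick 7 -> clock=64. purged={a.com}
Op 20: insert a.com -> 10.0.0.5 (expiry=64+2=66). clock=64
Op 21: insert a.com -> 10.0.0.2 (expiry=64+1=65). clock=64
lookup b.com: not in cache (expired or never inserted)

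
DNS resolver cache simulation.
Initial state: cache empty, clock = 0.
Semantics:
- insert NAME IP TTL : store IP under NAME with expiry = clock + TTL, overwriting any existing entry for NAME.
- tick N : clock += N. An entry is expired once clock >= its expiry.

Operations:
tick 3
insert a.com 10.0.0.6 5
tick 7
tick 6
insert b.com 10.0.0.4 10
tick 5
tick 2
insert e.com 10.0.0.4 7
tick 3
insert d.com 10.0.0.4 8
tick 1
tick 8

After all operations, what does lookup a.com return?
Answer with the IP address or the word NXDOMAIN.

Answer: NXDOMAIN

Derivation:
Op 1: tick 3 -> clock=3.
Op 2: insert a.com -> 10.0.0.6 (expiry=3+5=8). clock=3
Op 3: tick 7 -> clock=10. purged={a.com}
Op 4: tick 6 -> clock=16.
Op 5: insert b.com -> 10.0.0.4 (expiry=16+10=26). clock=16
Op 6: tick 5 -> clock=21.
Op 7: tick 2 -> clock=23.
Op 8: insert e.com -> 10.0.0.4 (expiry=23+7=30). clock=23
Op 9: tick 3 -> clock=26. purged={b.com}
Op 10: insert d.com -> 10.0.0.4 (expiry=26+8=34). clock=26
Op 11: tick 1 -> clock=27.
Op 12: tick 8 -> clock=35. purged={d.com,e.com}
lookup a.com: not in cache (expired or never inserted)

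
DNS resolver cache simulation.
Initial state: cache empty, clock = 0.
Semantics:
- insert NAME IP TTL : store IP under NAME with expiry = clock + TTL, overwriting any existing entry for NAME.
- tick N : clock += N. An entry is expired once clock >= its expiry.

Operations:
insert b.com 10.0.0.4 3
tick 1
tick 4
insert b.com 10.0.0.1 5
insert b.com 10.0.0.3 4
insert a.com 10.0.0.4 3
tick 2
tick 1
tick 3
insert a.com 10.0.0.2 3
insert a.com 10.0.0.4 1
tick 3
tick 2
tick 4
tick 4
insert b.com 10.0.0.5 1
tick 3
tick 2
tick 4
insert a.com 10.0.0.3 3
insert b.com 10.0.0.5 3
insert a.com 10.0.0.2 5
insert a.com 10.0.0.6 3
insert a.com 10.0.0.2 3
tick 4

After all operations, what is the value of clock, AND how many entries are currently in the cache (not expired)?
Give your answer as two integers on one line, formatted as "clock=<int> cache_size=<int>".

Op 1: insert b.com -> 10.0.0.4 (expiry=0+3=3). clock=0
Op 2: tick 1 -> clock=1.
Op 3: tick 4 -> clock=5. purged={b.com}
Op 4: insert b.com -> 10.0.0.1 (expiry=5+5=10). clock=5
Op 5: insert b.com -> 10.0.0.3 (expiry=5+4=9). clock=5
Op 6: insert a.com -> 10.0.0.4 (expiry=5+3=8). clock=5
Op 7: tick 2 -> clock=7.
Op 8: tick 1 -> clock=8. purged={a.com}
Op 9: tick 3 -> clock=11. purged={b.com}
Op 10: insert a.com -> 10.0.0.2 (expiry=11+3=14). clock=11
Op 11: insert a.com -> 10.0.0.4 (expiry=11+1=12). clock=11
Op 12: tick 3 -> clock=14. purged={a.com}
Op 13: tick 2 -> clock=16.
Op 14: tick 4 -> clock=20.
Op 15: tick 4 -> clock=24.
Op 16: insert b.com -> 10.0.0.5 (expiry=24+1=25). clock=24
Op 17: tick 3 -> clock=27. purged={b.com}
Op 18: tick 2 -> clock=29.
Op 19: tick 4 -> clock=33.
Op 20: insert a.com -> 10.0.0.3 (expiry=33+3=36). clock=33
Op 21: insert b.com -> 10.0.0.5 (expiry=33+3=36). clock=33
Op 22: insert a.com -> 10.0.0.2 (expiry=33+5=38). clock=33
Op 23: insert a.com -> 10.0.0.6 (expiry=33+3=36). clock=33
Op 24: insert a.com -> 10.0.0.2 (expiry=33+3=36). clock=33
Op 25: tick 4 -> clock=37. purged={a.com,b.com}
Final clock = 37
Final cache (unexpired): {} -> size=0

Answer: clock=37 cache_size=0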